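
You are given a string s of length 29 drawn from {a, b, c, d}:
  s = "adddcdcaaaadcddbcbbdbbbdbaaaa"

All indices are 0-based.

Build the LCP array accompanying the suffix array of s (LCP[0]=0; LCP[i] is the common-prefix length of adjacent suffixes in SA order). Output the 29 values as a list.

[0, 1, 2, 3, 4, 3, 2, 1, 2, 0, 1, 2, 4, 1, 1, 3, 0, 1, 1, 2, 0, 2, 2, 1, 2, 3, 1, 2, 2]

rank | idx | suffix
   0 |  28 | a
   1 |  27 | aa
   2 |  26 | aaa
   3 |  25 | aaaa
   4 |   7 | aaaadcddbcbbdbbbdbaaaa
   5 |   8 | aaadcddbcbbdbbbdbaaaa
   6 |   9 | aadcddbcbbdbbbdbaaaa
   7 |  10 | adcddbcbbdbbbdbaaaa
   8 |   0 | adddcdcaaaadcddbcbbdbbbdbaaaa
   9 |  24 | baaaa
  10 |  20 | bbbdbaaaa
  11 |  21 | bbdbaaaa
  12 |  17 | bbdbbbdbaaaa
  13 |  15 | bcbbdbbbdbaaaa
  14 |  22 | bdbaaaa
  15 |  18 | bdbbbdbaaaa
  16 |   6 | caaaadcddbcbbdbbbdbaaaa
  17 |  16 | cbbdbbbdbaaaa
  18 |   4 | cdcaaaadcddbcbbdbbbdbaaaa
  19 |  12 | cddbcbbdbbbdbaaaa
  20 |  23 | dbaaaa
  21 |  19 | dbbbdbaaaa
  22 |  14 | dbcbbdbbbdbaaaa
  23 |   5 | dcaaaadcddbcbbdbbbdbaaaa
  24 |   3 | dcdcaaaadcddbcbbdbbbdbaaaa
  25 |  11 | dcddbcbbdbbbdbaaaa
  26 |  13 | ddbcbbdbbbdbaaaa
  27 |   2 | ddcdcaaaadcddbcbbdbbbdbaaaa
  28 |   1 | dddcdcaaaadcddbcbbdbbbdbaaaa

SA = [28, 27, 26, 25, 7, 8, 9, 10, 0, 24, 20, 21, 17, 15, 22, 18, 6, 16, 4, 12, 23, 19, 14, 5, 3, 11, 13, 2, 1]
rank  pair      lcp
   1  s[28:],s[27:]  1  'a'
   2  s[27:],s[26:]  2  'aa'
   3  s[26:],s[25:]  3  'aaa'
   4  s[25:],s[7:]  4  'aaaa'
   5  s[7:],s[8:]  3  'aaa'
   6  s[8:],s[9:]  2  'aa'
   7  s[9:],s[10:]  1  'a'
   8  s[10:],s[0:]  2  'ad'
   9  s[0:],s[24:]  0  ''
  10  s[24:],s[20:]  1  'b'
  11  s[20:],s[21:]  2  'bb'
  12  s[21:],s[17:]  4  'bbdb'
  13  s[17:],s[15:]  1  'b'
  14  s[15:],s[22:]  1  'b'
  15  s[22:],s[18:]  3  'bdb'
  16  s[18:],s[6:]  0  ''
  17  s[6:],s[16:]  1  'c'
  18  s[16:],s[4:]  1  'c'
  19  s[4:],s[12:]  2  'cd'
  20  s[12:],s[23:]  0  ''
  21  s[23:],s[19:]  2  'db'
  22  s[19:],s[14:]  2  'db'
  23  s[14:],s[5:]  1  'd'
  24  s[5:],s[3:]  2  'dc'
  25  s[3:],s[11:]  3  'dcd'
  26  s[11:],s[13:]  1  'd'
  27  s[13:],s[2:]  2  'dd'
  28  s[2:],s[1:]  2  'dd'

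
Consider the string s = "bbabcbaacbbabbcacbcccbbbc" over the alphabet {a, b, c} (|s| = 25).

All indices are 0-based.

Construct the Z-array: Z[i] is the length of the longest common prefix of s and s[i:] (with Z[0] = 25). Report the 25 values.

Z[0]=25
i=1: fresh scan; Z[1]=1 extend→box=[1,2)
i=2: fresh scan; Z[2]=0
i=3: fresh scan; Z[3]=1 extend→box=[3,4)
i=4: fresh scan; Z[4]=0
i=5: fresh scan; Z[5]=1 extend→box=[5,6)
i=6: fresh scan; Z[6]=0
i=7: fresh scan; Z[7]=0
i=8: fresh scan; Z[8]=0
i=9: fresh scan; Z[9]=4 extend→box=[9,13)
i=10: min(r-i=3, Z[1]=1)=1; Z[10]=1
i=11: min(r-i=2, Z[2]=0)=0; Z[11]=0
i=12: min(r-i=1, Z[3]=1)=1; Z[12]=2 extend→box=[12,14)
i=13: min(r-i=1, Z[1]=1)=1; Z[13]=1
i=14: fresh scan; Z[14]=0
i=15: fresh scan; Z[15]=0
i=16: fresh scan; Z[16]=0
i=17: fresh scan; Z[17]=1 extend→box=[17,18)
i=18: fresh scan; Z[18]=0
i=19: fresh scan; Z[19]=0
i=20: fresh scan; Z[20]=0
i=21: fresh scan; Z[21]=2 extend→box=[21,23)
i=22: min(r-i=1, Z[1]=1)=1; Z[22]=2 extend→box=[22,24)
i=23: min(r-i=1, Z[1]=1)=1; Z[23]=1
i=24: fresh scan; Z[24]=0

[25, 1, 0, 1, 0, 1, 0, 0, 0, 4, 1, 0, 2, 1, 0, 0, 0, 1, 0, 0, 0, 2, 2, 1, 0]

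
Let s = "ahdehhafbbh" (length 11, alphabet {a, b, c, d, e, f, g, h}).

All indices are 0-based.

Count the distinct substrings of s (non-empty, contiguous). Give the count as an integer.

rank | idx | suffix
   0 |   6 | afbbh
   1 |   0 | ahdehhafbbh
   2 |   8 | bbh
   3 |   9 | bh
   4 |   2 | dehhafbbh
   5 |   3 | ehhafbbh
   6 |   7 | fbbh
   7 |  10 | h
   8 |   5 | hafbbh
   9 |   1 | hdehhafbbh
  10 |   4 | hhafbbh

SA = [6, 0, 8, 9, 2, 3, 7, 10, 5, 1, 4]
[i] adj suffixes → lcp
  [1] 6/0 → 1 ('a')
  [2] 0/8 → 0 ('')
  [3] 8/9 → 1 ('b')
  [4] 9/2 → 0 ('')
  [5] 2/3 → 0 ('')
  [6] 3/7 → 0 ('')
  [7] 7/10 → 0 ('')
  [8] 10/5 → 1 ('h')
  [9] 5/1 → 1 ('h')
  [10] 1/4 → 1 ('h')

n(n+1)/2 = 11·12/2 = 66
Σ LCP = 0 + 1 + 0 + 1 + 0 + 0 + 0 + 0 + 1 + 1 + 1 = 5
distinct = 66 − 5 = 61

61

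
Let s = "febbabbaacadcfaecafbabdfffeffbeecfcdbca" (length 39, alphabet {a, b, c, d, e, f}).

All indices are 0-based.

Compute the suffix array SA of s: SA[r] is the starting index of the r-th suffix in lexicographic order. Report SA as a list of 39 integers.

[38, 7, 4, 20, 8, 10, 14, 17, 6, 3, 19, 5, 2, 36, 21, 29, 37, 9, 16, 34, 12, 32, 35, 11, 22, 1, 15, 31, 30, 26, 13, 18, 28, 33, 0, 25, 27, 24, 23]

rank→(start, suffix):
  0 → (38, 'a')
  1 → (7, 'aacadcfaecafbabdfffeffbeecfcdbca')
  2 → (4, 'abbaacadcfaecafbabdfffeffbeecfcdbca')
  3 → (20, 'abdfffeffbeecfcdbca')
  4 → (8, 'acadcfaecafbabdfffeffbeecfcdbca')
  5 → (10, 'adcfaecafbabdfffeffbeecfcdbca')
  6 → (14, 'aecafbabdfffeffbeecfcdbca')
  7 → (17, 'afbabdfffeffbeecfcdbca')
  8 → (6, 'baacadcfaecafbabdfffeffbeecfcdbca')
  9 → (3, 'babbaacadcfaecafbabdfffeffbeecfcdbca')
  10 → (19, 'babdfffeffbeecfcdbca')
  11 → (5, 'bbaacadcfaecafbabdfffeffbeecfcdbca')
  12 → (2, 'bbabbaacadcfaecafbabdfffeffbeecfcdbca')
  13 → (36, 'bca')
  14 → (21, 'bdfffeffbeecfcdbca')
  15 → (29, 'beecfcdbca')
  16 → (37, 'ca')
  17 → (9, 'cadcfaecafbabdfffeffbeecfcdbca')
  18 → (16, 'cafbabdfffeffbeecfcdbca')
  19 → (34, 'cdbca')
  20 → (12, 'cfaecafbabdfffeffbeecfcdbca')
  21 → (32, 'cfcdbca')
  22 → (35, 'dbca')
  23 → (11, 'dcfaecafbabdfffeffbeecfcdbca')
  24 → (22, 'dfffeffbeecfcdbca')
  25 → (1, 'ebbabbaacadcfaecafbabdfffeffbeecfcdbca')
  26 → (15, 'ecafbabdfffeffbeecfcdbca')
  27 → (31, 'ecfcdbca')
  28 → (30, 'eecfcdbca')
  29 → (26, 'effbeecfcdbca')
  30 → (13, 'faecafbabdfffeffbeecfcdbca')
  31 → (18, 'fbabdfffeffbeecfcdbca')
  32 → (28, 'fbeecfcdbca')
  33 → (33, 'fcdbca')
  34 → (0, 'febbabbaacadcfaecafbabdfffeffbeecfcdbca')
  35 → (25, 'feffbeecfcdbca')
  36 → (27, 'ffbeecfcdbca')
  37 → (24, 'ffeffbeecfcdbca')
  38 → (23, 'fffeffbeecfcdbca')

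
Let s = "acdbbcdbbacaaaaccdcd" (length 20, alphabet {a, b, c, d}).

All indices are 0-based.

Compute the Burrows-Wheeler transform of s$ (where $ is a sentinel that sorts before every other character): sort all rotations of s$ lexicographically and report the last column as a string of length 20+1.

dcaaba$bddbaadbaccccc

rank  rotation               last
    0  $acdbbcdbbacaaaaccdcd  d
    1  aaaaccdcd$acdbbcdbbac  c
    2  aaaccdcd$acdbbcdbbaca  a
    3  aaccdcd$acdbbcdbbacaa  a
    4  acaaaaccdcd$acdbbcdbb  b
    5  accdcd$acdbbcdbbacaaa  a
    6  acdbbcdbbacaaaaccdcd$  $
    7  bacaaaaccdcd$acdbbcdb  b
    8  bbacaaaaccdcd$acdbbcd  d
    9  bbcdbbacaaaaccdcd$acd  d
   10  bcdbbacaaaaccdcd$acdb  b
   11  caaaaccdcd$acdbbcdbba  a
   12  ccdcd$acdbbcdbbacaaaa  a
   13  cd$acdbbcdbbacaaaaccd  d
   14  cdbbacaaaaccdcd$acdbb  b
   15  cdbbcdbbacaaaaccdcd$a  a
   16  cdcd$acdbbcdbbacaaaac  c
   17  d$acdbbcdbbacaaaaccdc  c
   18  dbbacaaaaccdcd$acdbbc  c
   19  dbbcdbbacaaaaccdcd$ac  c
   20  dcd$acdbbcdbbacaaaacc  c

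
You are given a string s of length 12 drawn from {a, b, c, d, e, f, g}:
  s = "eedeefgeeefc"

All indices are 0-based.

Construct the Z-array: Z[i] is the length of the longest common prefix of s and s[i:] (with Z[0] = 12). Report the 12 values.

[12, 1, 0, 2, 1, 0, 0, 2, 2, 1, 0, 0]

Z[0]=12
i=1: fresh scan; Z[1]=1 grow→box=[1,2)
i=2: fresh scan; Z[2]=0
i=3: fresh scan; Z[3]=2 grow→box=[3,5)
i=4: min(r-i=1, Z[1]=1)=1; Z[4]=1
i=5: fresh scan; Z[5]=0
i=6: fresh scan; Z[6]=0
i=7: fresh scan; Z[7]=2 grow→box=[7,9)
i=8: min(r-i=1, Z[1]=1)=1; Z[8]=2 grow→box=[8,10)
i=9: min(r-i=1, Z[1]=1)=1; Z[9]=1
i=10: fresh scan; Z[10]=0
i=11: fresh scan; Z[11]=0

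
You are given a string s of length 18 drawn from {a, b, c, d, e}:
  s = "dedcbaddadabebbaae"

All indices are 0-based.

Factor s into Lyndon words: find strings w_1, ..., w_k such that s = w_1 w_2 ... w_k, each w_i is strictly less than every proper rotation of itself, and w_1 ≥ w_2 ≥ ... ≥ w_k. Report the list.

emit factor 1: 'de' (i=0, period=2)
emit factor 2: 'd' (i=2, period=1)
emit factor 3: 'c' (i=3, period=1)
emit factor 4: 'b' (i=4, period=1)
emit factor 5: 'add' (i=5, period=3)
emit factor 6: 'ad' (i=8, period=2)
emit factor 7: 'abebb' (i=10, period=5)
emit factor 8: 'aae' (i=15, period=3)

["de", "d", "c", "b", "add", "ad", "abebb", "aae"]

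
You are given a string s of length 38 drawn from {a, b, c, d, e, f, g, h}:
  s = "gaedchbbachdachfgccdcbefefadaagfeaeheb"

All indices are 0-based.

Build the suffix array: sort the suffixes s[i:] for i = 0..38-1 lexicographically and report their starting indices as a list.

rank | idx | suffix
   0 |  28 | aagfeaeheb
   1 |   8 | achdachfgccdcbefefadaagfeaeheb
   2 |  12 | achfgccdcbefefadaagfeaeheb
   3 |  26 | adaagfeaeheb
   4 |   1 | aedchbbachdachfgccdcbefefadaagfeaeheb
   5 |  33 | aeheb
   6 |  29 | agfeaeheb
   7 |  37 | b
   8 |   7 | bachdachfgccdcbefefadaagfeaeheb
   9 |   6 | bbachdachfgccdcbefefadaagfeaeheb
  10 |  21 | befefadaagfeaeheb
  11 |  20 | cbefefadaagfeaeheb
  12 |  17 | ccdcbefefadaagfeaeheb
  13 |  18 | cdcbefefadaagfeaeheb
  14 |   4 | chbbachdachfgccdcbefefadaagfeaeheb
  15 |   9 | chdachfgccdcbefefadaagfeaeheb
  16 |  13 | chfgccdcbefefadaagfeaeheb
  17 |  27 | daagfeaeheb
  18 |  11 | dachfgccdcbefefadaagfeaeheb
  19 |  19 | dcbefefadaagfeaeheb
  20 |   3 | dchbbachdachfgccdcbefefadaagfeaeheb
  21 |  32 | eaeheb
  22 |  36 | eb
  23 |   2 | edchbbachdachfgccdcbefefadaagfeaeheb
  24 |  24 | efadaagfeaeheb
  25 |  22 | efefadaagfeaeheb
  26 |  34 | eheb
  27 |  25 | fadaagfeaeheb
  28 |  31 | feaeheb
  29 |  23 | fefadaagfeaeheb
  30 |  15 | fgccdcbefefadaagfeaeheb
  31 |   0 | gaedchbbachdachfgccdcbefefadaagfeaeheb
  32 |  16 | gccdcbefefadaagfeaeheb
  33 |  30 | gfeaeheb
  34 |   5 | hbbachdachfgccdcbefefadaagfeaeheb
  35 |  10 | hdachfgccdcbefefadaagfeaeheb
  36 |  35 | heb
  37 |  14 | hfgccdcbefefadaagfeaeheb

[28, 8, 12, 26, 1, 33, 29, 37, 7, 6, 21, 20, 17, 18, 4, 9, 13, 27, 11, 19, 3, 32, 36, 2, 24, 22, 34, 25, 31, 23, 15, 0, 16, 30, 5, 10, 35, 14]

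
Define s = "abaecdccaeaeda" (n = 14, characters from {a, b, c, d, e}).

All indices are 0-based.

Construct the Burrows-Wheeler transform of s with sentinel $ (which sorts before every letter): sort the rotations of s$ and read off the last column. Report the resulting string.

rank  rotation         last
    0  $abaecdccaeaeda  a
    1  a$abaecdccaeaed  d
    2  abaecdccaeaeda$  $
    3  aeaeda$abaecdcc  c
    4  aecdccaeaeda$ab  b
    5  aeda$abaecdccae  e
    6  baecdccaeaeda$a  a
    7  caeaeda$abaecdc  c
    8  ccaeaeda$abaecd  d
    9  cdccaeaeda$abae  e
   10  da$abaecdccaeae  e
   11  dccaeaeda$abaec  c
   12  eaeda$abaecdcca  a
   13  ecdccaeaeda$aba  a
   14  eda$abaecdccaea  a

ad$cbeacdeecaaa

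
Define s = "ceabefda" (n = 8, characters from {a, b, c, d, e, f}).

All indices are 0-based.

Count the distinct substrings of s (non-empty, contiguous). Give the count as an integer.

34

rank | idx | suffix
   0 |   7 | a
   1 |   2 | abefda
   2 |   3 | befda
   3 |   0 | ceabefda
   4 |   6 | da
   5 |   1 | eabefda
   6 |   4 | efda
   7 |   5 | fda

SA = [7, 2, 3, 0, 6, 1, 4, 5]
i: (SA[i-1],SA[i]) lcp shared
  1: (7,2) 1 'a'
  2: (2,3) 0 ''
  3: (3,0) 0 ''
  4: (0,6) 0 ''
  5: (6,1) 0 ''
  6: (1,4) 1 'e'
  7: (4,5) 0 ''

n(n+1)/2 = 8·9/2 = 36
Σ LCP = 0 + 1 + 0 + 0 + 0 + 0 + 1 + 0 = 2
distinct = 36 − 2 = 34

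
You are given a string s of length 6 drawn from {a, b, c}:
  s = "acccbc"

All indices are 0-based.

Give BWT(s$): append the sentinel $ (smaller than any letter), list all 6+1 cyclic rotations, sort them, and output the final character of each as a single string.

c$cbcca

rank  rotation last
    0  $acccbc  c
    1  acccbc$  $
    2  bc$accc  c
    3  c$acccb  b
    4  cbc$acc  c
    5  ccbc$ac  c
    6  cccbc$a  a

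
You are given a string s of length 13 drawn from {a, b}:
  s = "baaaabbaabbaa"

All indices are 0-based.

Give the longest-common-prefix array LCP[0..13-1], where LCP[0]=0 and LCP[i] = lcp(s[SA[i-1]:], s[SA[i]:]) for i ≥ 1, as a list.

rank | idx | suffix
   0 |  12 | a
   1 |  11 | aa
   2 |   1 | aaaabbaabbaa
   3 |   2 | aaabbaabbaa
   4 |   7 | aabbaa
   5 |   3 | aabbaabbaa
   6 |   8 | abbaa
   7 |   4 | abbaabbaa
   8 |  10 | baa
   9 |   0 | baaaabbaabbaa
  10 |   6 | baabbaa
  11 |   9 | bbaa
  12 |   5 | bbaabbaa

SA = [12, 11, 1, 2, 7, 3, 8, 4, 10, 0, 6, 9, 5]
[i] adj suffixes → lcp
  [1] 12/11 → 1 ('a')
  [2] 11/1 → 2 ('aa')
  [3] 1/2 → 3 ('aaa')
  [4] 2/7 → 2 ('aa')
  [5] 7/3 → 6 ('aabbaa')
  [6] 3/8 → 1 ('a')
  [7] 8/4 → 5 ('abbaa')
  [8] 4/10 → 0 ('')
  [9] 10/0 → 3 ('baa')
  [10] 0/6 → 3 ('baa')
  [11] 6/9 → 1 ('b')
  [12] 9/5 → 4 ('bbaa')

[0, 1, 2, 3, 2, 6, 1, 5, 0, 3, 3, 1, 4]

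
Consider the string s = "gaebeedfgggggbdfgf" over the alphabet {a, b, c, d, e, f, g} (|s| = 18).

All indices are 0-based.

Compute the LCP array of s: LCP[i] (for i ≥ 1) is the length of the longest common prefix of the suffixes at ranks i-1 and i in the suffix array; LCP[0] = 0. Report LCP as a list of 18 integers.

[0, 0, 1, 0, 3, 0, 1, 1, 0, 1, 2, 0, 1, 1, 1, 2, 3, 4]

rank | idx | suffix
   0 |   1 | aebeedfgggggbdfgf
   1 |  13 | bdfgf
   2 |   3 | beedfgggggbdfgf
   3 |  14 | dfgf
   4 |   6 | dfgggggbdfgf
   5 |   2 | ebeedfgggggbdfgf
   6 |   5 | edfgggggbdfgf
   7 |   4 | eedfgggggbdfgf
   8 |  17 | f
   9 |  15 | fgf
  10 |   7 | fgggggbdfgf
  11 |   0 | gaebeedfgggggbdfgf
  12 |  12 | gbdfgf
  13 |  16 | gf
  14 |  11 | ggbdfgf
  15 |  10 | gggbdfgf
  16 |   9 | ggggbdfgf
  17 |   8 | gggggbdfgf

SA = [1, 13, 3, 14, 6, 2, 5, 4, 17, 15, 7, 0, 12, 16, 11, 10, 9, 8]
[i] adj suffixes → lcp
  [1] 1/13 → 0 ('')
  [2] 13/3 → 1 ('b')
  [3] 3/14 → 0 ('')
  [4] 14/6 → 3 ('dfg')
  [5] 6/2 → 0 ('')
  [6] 2/5 → 1 ('e')
  [7] 5/4 → 1 ('e')
  [8] 4/17 → 0 ('')
  [9] 17/15 → 1 ('f')
  [10] 15/7 → 2 ('fg')
  [11] 7/0 → 0 ('')
  [12] 0/12 → 1 ('g')
  [13] 12/16 → 1 ('g')
  [14] 16/11 → 1 ('g')
  [15] 11/10 → 2 ('gg')
  [16] 10/9 → 3 ('ggg')
  [17] 9/8 → 4 ('gggg')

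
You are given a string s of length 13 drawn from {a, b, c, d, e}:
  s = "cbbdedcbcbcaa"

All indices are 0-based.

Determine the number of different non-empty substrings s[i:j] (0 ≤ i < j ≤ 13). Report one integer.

rank→(start, suffix):
  0 → (12, 'a')
  1 → (11, 'aa')
  2 → (1, 'bbdedcbcbcaa')
  3 → (9, 'bcaa')
  4 → (7, 'bcbcaa')
  5 → (2, 'bdedcbcbcaa')
  6 → (10, 'caa')
  7 → (0, 'cbbdedcbcbcaa')
  8 → (8, 'cbcaa')
  9 → (6, 'cbcbcaa')
  10 → (5, 'dcbcbcaa')
  11 → (3, 'dedcbcbcaa')
  12 → (4, 'edcbcbcaa')

SA = [12, 11, 1, 9, 7, 2, 10, 0, 8, 6, 5, 3, 4]
i: (SA[i-1],SA[i]) lcp shared
  1: (12,11) 1 'a'
  2: (11,1) 0 ''
  3: (1,9) 1 'b'
  4: (9,7) 2 'bc'
  5: (7,2) 1 'b'
  6: (2,10) 0 ''
  7: (10,0) 1 'c'
  8: (0,8) 2 'cb'
  9: (8,6) 3 'cbc'
  10: (6,5) 0 ''
  11: (5,3) 1 'd'
  12: (3,4) 0 ''

n(n+1)/2 = 13·14/2 = 91
Σ LCP = 0 + 1 + 0 + 1 + 2 + 1 + 0 + 1 + 2 + 3 + 0 + 1 + 0 = 12
distinct = 91 − 12 = 79

79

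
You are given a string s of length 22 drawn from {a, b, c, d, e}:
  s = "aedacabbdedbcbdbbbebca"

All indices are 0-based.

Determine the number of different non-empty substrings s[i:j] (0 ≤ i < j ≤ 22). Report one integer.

rank | idx | suffix
   0 |  21 | a
   1 |   5 | abbdedbcbdbbbebca
   2 |   3 | acabbdedbcbdbbbebca
   3 |   0 | aedacabbdedbcbdbbbebca
   4 |  15 | bbbebca
   5 |   6 | bbdedbcbdbbbebca
   6 |  16 | bbebca
   7 |  19 | bca
   8 |  11 | bcbdbbbebca
   9 |  13 | bdbbbebca
  10 |   7 | bdedbcbdbbbebca
  11 |  17 | bebca
  12 |  20 | ca
  13 |   4 | cabbdedbcbdbbbebca
  14 |  12 | cbdbbbebca
  15 |   2 | dacabbdedbcbdbbbebca
  16 |  14 | dbbbebca
  17 |  10 | dbcbdbbbebca
  18 |   8 | dedbcbdbbbebca
  19 |  18 | ebca
  20 |   1 | edacabbdedbcbdbbbebca
  21 |   9 | edbcbdbbbebca

SA = [21, 5, 3, 0, 15, 6, 16, 19, 11, 13, 7, 17, 20, 4, 12, 2, 14, 10, 8, 18, 1, 9]
i: (SA[i-1],SA[i]) lcp shared
  1: (21,5) 1 'a'
  2: (5,3) 1 'a'
  3: (3,0) 1 'a'
  4: (0,15) 0 ''
  5: (15,6) 2 'bb'
  6: (6,16) 2 'bb'
  7: (16,19) 1 'b'
  8: (19,11) 2 'bc'
  9: (11,13) 1 'b'
  10: (13,7) 2 'bd'
  11: (7,17) 1 'b'
  12: (17,20) 0 ''
  13: (20,4) 2 'ca'
  14: (4,12) 1 'c'
  15: (12,2) 0 ''
  16: (2,14) 1 'd'
  17: (14,10) 2 'db'
  18: (10,8) 1 'd'
  19: (8,18) 0 ''
  20: (18,1) 1 'e'
  21: (1,9) 2 'ed'

n(n+1)/2 = 22·23/2 = 253
Σ LCP = 0 + 1 + 1 + 1 + 0 + 2 + 2 + 1 + 2 + 1 + 2 + 1 + 0 + 2 + 1 + 0 + 1 + 2 + 1 + 0 + 1 + 2 = 24
distinct = 253 − 24 = 229

229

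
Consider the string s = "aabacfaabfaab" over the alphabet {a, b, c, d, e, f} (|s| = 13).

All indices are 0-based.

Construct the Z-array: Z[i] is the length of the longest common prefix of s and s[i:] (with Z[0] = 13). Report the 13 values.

[13, 1, 0, 1, 0, 0, 3, 1, 0, 0, 3, 1, 0]

Z[0]=13
i=1: i≥r, start 0; Z[1]=1 grow→box=[1,2)
i=2: i≥r, start 0; Z[2]=0
i=3: i≥r, start 0; Z[3]=1 grow→box=[3,4)
i=4: i≥r, start 0; Z[4]=0
i=5: i≥r, start 0; Z[5]=0
i=6: i≥r, start 0; Z[6]=3 grow→box=[6,9)
i=7: min(r-i=2, Z[1]=1)=1; Z[7]=1
i=8: min(r-i=1, Z[2]=0)=0; Z[8]=0
i=9: i≥r, start 0; Z[9]=0
i=10: i≥r, start 0; Z[10]=3 grow→box=[10,13)
i=11: min(r-i=2, Z[1]=1)=1; Z[11]=1
i=12: min(r-i=1, Z[2]=0)=0; Z[12]=0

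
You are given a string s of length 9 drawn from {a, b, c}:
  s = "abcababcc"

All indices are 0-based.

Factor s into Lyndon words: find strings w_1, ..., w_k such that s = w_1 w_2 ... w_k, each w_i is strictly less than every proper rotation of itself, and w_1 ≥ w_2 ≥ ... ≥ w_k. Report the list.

["abc", "ababcc"]

emit factor 1: 'abc' (i=0, period=3)
emit factor 2: 'ababcc' (i=3, period=6)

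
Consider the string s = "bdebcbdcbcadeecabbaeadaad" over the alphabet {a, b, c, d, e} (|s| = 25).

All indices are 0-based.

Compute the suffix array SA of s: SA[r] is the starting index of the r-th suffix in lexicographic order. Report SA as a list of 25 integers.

[22, 15, 23, 20, 10, 18, 17, 16, 8, 3, 5, 0, 14, 9, 7, 4, 24, 21, 6, 1, 11, 19, 2, 13, 12]

rank | idx | suffix
   0 |  22 | aad
   1 |  15 | abbaeadaad
   2 |  23 | ad
   3 |  20 | adaad
   4 |  10 | adeecabbaeadaad
   5 |  18 | aeadaad
   6 |  17 | baeadaad
   7 |  16 | bbaeadaad
   8 |   8 | bcadeecabbaeadaad
   9 |   3 | bcbdcbcadeecabbaeadaad
  10 |   5 | bdcbcadeecabbaeadaad
  11 |   0 | bdebcbdcbcadeecabbaeadaad
  12 |  14 | cabbaeadaad
  13 |   9 | cadeecabbaeadaad
  14 |   7 | cbcadeecabbaeadaad
  15 |   4 | cbdcbcadeecabbaeadaad
  16 |  24 | d
  17 |  21 | daad
  18 |   6 | dcbcadeecabbaeadaad
  19 |   1 | debcbdcbcadeecabbaeadaad
  20 |  11 | deecabbaeadaad
  21 |  19 | eadaad
  22 |   2 | ebcbdcbcadeecabbaeadaad
  23 |  13 | ecabbaeadaad
  24 |  12 | eecabbaeadaad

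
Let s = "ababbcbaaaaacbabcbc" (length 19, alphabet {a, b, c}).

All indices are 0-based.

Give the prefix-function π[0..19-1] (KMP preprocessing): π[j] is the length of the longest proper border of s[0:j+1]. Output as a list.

[0, 0, 1, 2, 0, 0, 0, 1, 1, 1, 1, 1, 0, 0, 1, 2, 0, 0, 0]

π[0] = 0
j=1 s[j]='b': π[1]=0 (border '')
j=2 s[j]='a': π[2]=1 (border 'a')
j=3 s[j]='b': π[3]=2 (border 'ab')
j=4 s[j]='b': k: 2→0; π[4]=0 (border '')
j=5 s[j]='c': π[5]=0 (border '')
j=6 s[j]='b': π[6]=0 (border '')
j=7 s[j]='a': π[7]=1 (border 'a')
j=8 s[j]='a': k: 1→0; π[8]=1 (border 'a')
j=9 s[j]='a': k: 1→0; π[9]=1 (border 'a')
j=10 s[j]='a': k: 1→0; π[10]=1 (border 'a')
j=11 s[j]='a': k: 1→0; π[11]=1 (border 'a')
j=12 s[j]='c': k: 1→0; π[12]=0 (border '')
j=13 s[j]='b': π[13]=0 (border '')
j=14 s[j]='a': π[14]=1 (border 'a')
j=15 s[j]='b': π[15]=2 (border 'ab')
j=16 s[j]='c': k: 2→0; π[16]=0 (border '')
j=17 s[j]='b': π[17]=0 (border '')
j=18 s[j]='c': π[18]=0 (border '')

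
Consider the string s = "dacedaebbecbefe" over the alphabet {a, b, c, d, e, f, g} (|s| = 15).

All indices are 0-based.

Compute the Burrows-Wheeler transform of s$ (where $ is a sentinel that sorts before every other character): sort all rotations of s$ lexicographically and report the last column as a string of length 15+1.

eddebcea$efabcbe

rank  rotation          last
    0  $dacedaebbecbefe  e
    1  acedaebbecbefe$d  d
    2  aebbecbefe$daced  d
    3  bbecbefe$dacedae  e
    4  becbefe$dacedaeb  b
    5  befe$dacedaebbec  c
    6  cbefe$dacedaebbe  e
    7  cedaebbecbefe$da  a
    8  dacedaebbecbefe$  $
    9  daebbecbefe$dace  e
   10  e$dacedaebbecbef  f
   11  ebbecbefe$daceda  a
   12  ecbefe$dacedaebb  b
   13  edaebbecbefe$dac  c
   14  efe$dacedaebbecb  b
   15  fe$dacedaebbecbe  e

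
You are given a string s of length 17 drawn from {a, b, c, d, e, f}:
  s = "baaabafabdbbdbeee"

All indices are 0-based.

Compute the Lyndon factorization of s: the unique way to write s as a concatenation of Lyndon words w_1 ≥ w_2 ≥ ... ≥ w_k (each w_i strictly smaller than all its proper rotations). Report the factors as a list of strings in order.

emit factor 1: 'b' (i=0, period=1)
emit factor 2: 'aaabafabdbbdbeee' (i=1, period=16)

["b", "aaabafabdbbdbeee"]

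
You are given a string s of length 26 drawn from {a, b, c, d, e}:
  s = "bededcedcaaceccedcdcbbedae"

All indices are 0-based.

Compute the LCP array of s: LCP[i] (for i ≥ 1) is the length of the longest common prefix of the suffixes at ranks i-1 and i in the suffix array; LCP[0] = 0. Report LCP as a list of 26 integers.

rank | idx | suffix
   0 |   9 | aaceccedcdcbbedae
   1 |  10 | aceccedcdcbbedae
   2 |  24 | ae
   3 |  20 | bbedae
   4 |  21 | bedae
   5 |   0 | bededcedcaaceccedcdcbbedae
   6 |   8 | caaceccedcdcbbedae
   7 |  19 | cbbedae
   8 |  13 | ccedcdcbbedae
   9 |  17 | cdcbbedae
  10 |  11 | ceccedcdcbbedae
  11 |   5 | cedcaaceccedcdcbbedae
  12 |  14 | cedcdcbbedae
  13 |  23 | dae
  14 |   7 | dcaaceccedcdcbbedae
  15 |  18 | dcbbedae
  16 |  16 | dcdcbbedae
  17 |   4 | dcedcaaceccedcdcbbedae
  18 |   2 | dedcedcaaceccedcdcbbedae
  19 |  25 | e
  20 |  12 | eccedcdcbbedae
  21 |  22 | edae
  22 |   6 | edcaaceccedcdcbbedae
  23 |  15 | edcdcbbedae
  24 |   3 | edcedcaaceccedcdcbbedae
  25 |   1 | ededcedcaaceccedcdcbbedae

SA = [9, 10, 24, 20, 21, 0, 8, 19, 13, 17, 11, 5, 14, 23, 7, 18, 16, 4, 2, 25, 12, 22, 6, 15, 3, 1]
rank  pair      lcp
   1  s[9:],s[10:]  1  'a'
   2  s[10:],s[24:]  1  'a'
   3  s[24:],s[20:]  0  ''
   4  s[20:],s[21:]  1  'b'
   5  s[21:],s[0:]  3  'bed'
   6  s[0:],s[8:]  0  ''
   7  s[8:],s[19:]  1  'c'
   8  s[19:],s[13:]  1  'c'
   9  s[13:],s[17:]  1  'c'
  10  s[17:],s[11:]  1  'c'
  11  s[11:],s[5:]  2  'ce'
  12  s[5:],s[14:]  4  'cedc'
  13  s[14:],s[23:]  0  ''
  14  s[23:],s[7:]  1  'd'
  15  s[7:],s[18:]  2  'dc'
  16  s[18:],s[16:]  2  'dc'
  17  s[16:],s[4:]  2  'dc'
  18  s[4:],s[2:]  1  'd'
  19  s[2:],s[25:]  0  ''
  20  s[25:],s[12:]  1  'e'
  21  s[12:],s[22:]  1  'e'
  22  s[22:],s[6:]  2  'ed'
  23  s[6:],s[15:]  3  'edc'
  24  s[15:],s[3:]  3  'edc'
  25  s[3:],s[1:]  2  'ed'

[0, 1, 1, 0, 1, 3, 0, 1, 1, 1, 1, 2, 4, 0, 1, 2, 2, 2, 1, 0, 1, 1, 2, 3, 3, 2]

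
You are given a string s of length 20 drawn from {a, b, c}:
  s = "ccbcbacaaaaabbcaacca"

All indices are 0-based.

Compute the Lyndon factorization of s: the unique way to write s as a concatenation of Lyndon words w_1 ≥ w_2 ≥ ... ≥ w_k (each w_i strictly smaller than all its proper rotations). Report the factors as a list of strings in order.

["c", "c", "bc", "b", "ac", "aaaaabbcaacc", "a"]

emit factor 1: 'c' (i=0, period=1)
emit factor 2: 'c' (i=1, period=1)
emit factor 3: 'bc' (i=2, period=2)
emit factor 4: 'b' (i=4, period=1)
emit factor 5: 'ac' (i=5, period=2)
emit factor 6: 'aaaaabbcaacc' (i=7, period=12)
emit factor 7: 'a' (i=19, period=1)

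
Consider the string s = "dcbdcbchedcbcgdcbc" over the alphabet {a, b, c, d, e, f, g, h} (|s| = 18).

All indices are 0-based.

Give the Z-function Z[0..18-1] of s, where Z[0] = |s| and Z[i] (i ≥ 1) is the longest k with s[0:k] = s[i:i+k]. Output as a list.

[18, 0, 0, 3, 0, 0, 0, 0, 0, 3, 0, 0, 0, 0, 3, 0, 0, 0]

Z[0]=18
i=1: outside box; Z[1]=0
i=2: outside box; Z[2]=0
i=3: outside box; Z[3]=3 extend→box=[3,6)
i=4: min(r-i=2, Z[1]=0)=0; Z[4]=0
i=5: min(r-i=1, Z[2]=0)=0; Z[5]=0
i=6: outside box; Z[6]=0
i=7: outside box; Z[7]=0
i=8: outside box; Z[8]=0
i=9: outside box; Z[9]=3 extend→box=[9,12)
i=10: min(r-i=2, Z[1]=0)=0; Z[10]=0
i=11: min(r-i=1, Z[2]=0)=0; Z[11]=0
i=12: outside box; Z[12]=0
i=13: outside box; Z[13]=0
i=14: outside box; Z[14]=3 extend→box=[14,17)
i=15: min(r-i=2, Z[1]=0)=0; Z[15]=0
i=16: min(r-i=1, Z[2]=0)=0; Z[16]=0
i=17: outside box; Z[17]=0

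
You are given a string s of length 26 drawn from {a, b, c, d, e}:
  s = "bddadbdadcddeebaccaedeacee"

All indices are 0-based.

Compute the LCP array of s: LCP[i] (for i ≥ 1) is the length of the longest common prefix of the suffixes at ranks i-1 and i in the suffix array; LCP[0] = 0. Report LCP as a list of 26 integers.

[0, 2, 1, 2, 1, 0, 1, 2, 0, 1, 1, 1, 0, 3, 1, 1, 1, 2, 1, 2, 0, 1, 1, 1, 1, 2]

rank→(start, suffix):
  0 → (15, 'accaedeacee')
  1 → (22, 'acee')
  2 → (3, 'adbdadcddeebaccaedeacee')
  3 → (7, 'adcddeebaccaedeacee')
  4 → (18, 'aedeacee')
  5 → (14, 'baccaedeacee')
  6 → (5, 'bdadcddeebaccaedeacee')
  7 → (0, 'bddadbdadcddeebaccaedeacee')
  8 → (17, 'caedeacee')
  9 → (16, 'ccaedeacee')
  10 → (9, 'cddeebaccaedeacee')
  11 → (23, 'cee')
  12 → (2, 'dadbdadcddeebaccaedeacee')
  13 → (6, 'dadcddeebaccaedeacee')
  14 → (4, 'dbdadcddeebaccaedeacee')
  15 → (8, 'dcddeebaccaedeacee')
  16 → (1, 'ddadbdadcddeebaccaedeacee')
  17 → (10, 'ddeebaccaedeacee')
  18 → (20, 'deacee')
  19 → (11, 'deebaccaedeacee')
  20 → (25, 'e')
  21 → (21, 'eacee')
  22 → (13, 'ebaccaedeacee')
  23 → (19, 'edeacee')
  24 → (24, 'ee')
  25 → (12, 'eebaccaedeacee')

SA = [15, 22, 3, 7, 18, 14, 5, 0, 17, 16, 9, 23, 2, 6, 4, 8, 1, 10, 20, 11, 25, 21, 13, 19, 24, 12]
[i] adj suffixes → lcp
  [1] 15/22 → 2 ('ac')
  [2] 22/3 → 1 ('a')
  [3] 3/7 → 2 ('ad')
  [4] 7/18 → 1 ('a')
  [5] 18/14 → 0 ('')
  [6] 14/5 → 1 ('b')
  [7] 5/0 → 2 ('bd')
  [8] 0/17 → 0 ('')
  [9] 17/16 → 1 ('c')
  [10] 16/9 → 1 ('c')
  [11] 9/23 → 1 ('c')
  [12] 23/2 → 0 ('')
  [13] 2/6 → 3 ('dad')
  [14] 6/4 → 1 ('d')
  [15] 4/8 → 1 ('d')
  [16] 8/1 → 1 ('d')
  [17] 1/10 → 2 ('dd')
  [18] 10/20 → 1 ('d')
  [19] 20/11 → 2 ('de')
  [20] 11/25 → 0 ('')
  [21] 25/21 → 1 ('e')
  [22] 21/13 → 1 ('e')
  [23] 13/19 → 1 ('e')
  [24] 19/24 → 1 ('e')
  [25] 24/12 → 2 ('ee')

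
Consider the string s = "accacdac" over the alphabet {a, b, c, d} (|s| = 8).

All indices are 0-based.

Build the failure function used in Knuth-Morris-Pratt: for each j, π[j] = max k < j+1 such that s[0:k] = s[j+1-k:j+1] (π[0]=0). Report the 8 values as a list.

[0, 0, 0, 1, 2, 0, 1, 2]

π[0] = 0
j=1 s[j]='c': π[1]=0 (border '')
j=2 s[j]='c': π[2]=0 (border '')
j=3 s[j]='a': π[3]=1 (border 'a')
j=4 s[j]='c': π[4]=2 (border 'ac')
j=5 s[j]='d': k: 2→0; π[5]=0 (border '')
j=6 s[j]='a': π[6]=1 (border 'a')
j=7 s[j]='c': π[7]=2 (border 'ac')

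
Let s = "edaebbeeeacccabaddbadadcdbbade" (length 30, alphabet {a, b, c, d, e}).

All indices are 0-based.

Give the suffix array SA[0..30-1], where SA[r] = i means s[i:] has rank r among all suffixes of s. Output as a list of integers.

[13, 9, 19, 21, 15, 27, 2, 18, 14, 26, 25, 4, 5, 12, 11, 10, 23, 20, 1, 17, 24, 22, 16, 28, 29, 8, 3, 0, 7, 6]

rank→(start, suffix):
  0 → (13, 'abaddbadadcdbbade')
  1 → (9, 'acccabaddbadadcdbbade')
  2 → (19, 'adadcdbbade')
  3 → (21, 'adcdbbade')
  4 → (15, 'addbadadcdbbade')
  5 → (27, 'ade')
  6 → (2, 'aebbeeeacccabaddbadadcdbbade')
  7 → (18, 'badadcdbbade')
  8 → (14, 'baddbadadcdbbade')
  9 → (26, 'bade')
  10 → (25, 'bbade')
  11 → (4, 'bbeeeacccabaddbadadcdbbade')
  12 → (5, 'beeeacccabaddbadadcdbbade')
  13 → (12, 'cabaddbadadcdbbade')
  14 → (11, 'ccabaddbadadcdbbade')
  15 → (10, 'cccabaddbadadcdbbade')
  16 → (23, 'cdbbade')
  17 → (20, 'dadcdbbade')
  18 → (1, 'daebbeeeacccabaddbadadcdbbade')
  19 → (17, 'dbadadcdbbade')
  20 → (24, 'dbbade')
  21 → (22, 'dcdbbade')
  22 → (16, 'ddbadadcdbbade')
  23 → (28, 'de')
  24 → (29, 'e')
  25 → (8, 'eacccabaddbadadcdbbade')
  26 → (3, 'ebbeeeacccabaddbadadcdbbade')
  27 → (0, 'edaebbeeeacccabaddbadadcdbbade')
  28 → (7, 'eeacccabaddbadadcdbbade')
  29 → (6, 'eeeacccabaddbadadcdbbade')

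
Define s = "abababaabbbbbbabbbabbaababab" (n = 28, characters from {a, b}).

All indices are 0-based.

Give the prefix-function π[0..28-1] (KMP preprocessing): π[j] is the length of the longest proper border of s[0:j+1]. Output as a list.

π[0] = 0
j=1 s[j]='b': π[1]=0 (border '')
j=2 s[j]='a': π[2]=1 (border 'a')
j=3 s[j]='b': π[3]=2 (border 'ab')
j=4 s[j]='a': π[4]=3 (border 'aba')
j=5 s[j]='b': π[5]=4 (border 'abab')
j=6 s[j]='a': π[6]=5 (border 'ababa')
j=7 s[j]='a': k: 5→3→1→0; π[7]=1 (border 'a')
j=8 s[j]='b': π[8]=2 (border 'ab')
j=9 s[j]='b': k: 2→0; π[9]=0 (border '')
j=10 s[j]='b': π[10]=0 (border '')
j=11 s[j]='b': π[11]=0 (border '')
j=12 s[j]='b': π[12]=0 (border '')
j=13 s[j]='b': π[13]=0 (border '')
j=14 s[j]='a': π[14]=1 (border 'a')
j=15 s[j]='b': π[15]=2 (border 'ab')
j=16 s[j]='b': k: 2→0; π[16]=0 (border '')
j=17 s[j]='b': π[17]=0 (border '')
j=18 s[j]='a': π[18]=1 (border 'a')
j=19 s[j]='b': π[19]=2 (border 'ab')
j=20 s[j]='b': k: 2→0; π[20]=0 (border '')
j=21 s[j]='a': π[21]=1 (border 'a')
j=22 s[j]='a': k: 1→0; π[22]=1 (border 'a')
j=23 s[j]='b': π[23]=2 (border 'ab')
j=24 s[j]='a': π[24]=3 (border 'aba')
j=25 s[j]='b': π[25]=4 (border 'abab')
j=26 s[j]='a': π[26]=5 (border 'ababa')
j=27 s[j]='b': π[27]=6 (border 'ababab')

[0, 0, 1, 2, 3, 4, 5, 1, 2, 0, 0, 0, 0, 0, 1, 2, 0, 0, 1, 2, 0, 1, 1, 2, 3, 4, 5, 6]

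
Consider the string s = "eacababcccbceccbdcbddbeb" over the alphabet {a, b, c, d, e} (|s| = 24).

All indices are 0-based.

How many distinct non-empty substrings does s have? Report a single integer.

sorted suffixes:
  #0 SA[0]=3  'ababcccbceccbdcbddbeb'
  #1 SA[1]=5  'abcccbceccbdcbddbeb'
  #2 SA[2]=1  'acababcccbceccbdcbddbeb'
  #3 SA[3]=23  'b'
  #4 SA[4]=4  'babcccbceccbdcbddbeb'
  #5 SA[5]=6  'bcccbceccbdcbddbeb'
  #6 SA[6]=10  'bceccbdcbddbeb'
  #7 SA[7]=15  'bdcbddbeb'
  #8 SA[8]=18  'bddbeb'
  #9 SA[9]=21  'beb'
  #10 SA[10]=2  'cababcccbceccbdcbddbeb'
  #11 SA[11]=9  'cbceccbdcbddbeb'
  #12 SA[12]=14  'cbdcbddbeb'
  #13 SA[13]=17  'cbddbeb'
  #14 SA[14]=8  'ccbceccbdcbddbeb'
  #15 SA[15]=13  'ccbdcbddbeb'
  #16 SA[16]=7  'cccbceccbdcbddbeb'
  #17 SA[17]=11  'ceccbdcbddbeb'
  #18 SA[18]=20  'dbeb'
  #19 SA[19]=16  'dcbddbeb'
  #20 SA[20]=19  'ddbeb'
  #21 SA[21]=0  'eacababcccbceccbdcbddbeb'
  #22 SA[22]=22  'eb'
  #23 SA[23]=12  'eccbdcbddbeb'

SA = [3, 5, 1, 23, 4, 6, 10, 15, 18, 21, 2, 9, 14, 17, 8, 13, 7, 11, 20, 16, 19, 0, 22, 12]
i: (SA[i-1],SA[i]) lcp shared
  1: (3,5) 2 'ab'
  2: (5,1) 1 'a'
  3: (1,23) 0 ''
  4: (23,4) 1 'b'
  5: (4,6) 1 'b'
  6: (6,10) 2 'bc'
  7: (10,15) 1 'b'
  8: (15,18) 2 'bd'
  9: (18,21) 1 'b'
  10: (21,2) 0 ''
  11: (2,9) 1 'c'
  12: (9,14) 2 'cb'
  13: (14,17) 3 'cbd'
  14: (17,8) 1 'c'
  15: (8,13) 3 'ccb'
  16: (13,7) 2 'cc'
  17: (7,11) 1 'c'
  18: (11,20) 0 ''
  19: (20,16) 1 'd'
  20: (16,19) 1 'd'
  21: (19,0) 0 ''
  22: (0,22) 1 'e'
  23: (22,12) 1 'e'

n(n+1)/2 = 24·25/2 = 300
Σ LCP = 0 + 2 + 1 + 0 + 1 + 1 + 2 + 1 + 2 + 1 + 0 + 1 + 2 + 3 + 1 + 3 + 2 + 1 + 0 + 1 + 1 + 0 + 1 + 1 = 28
distinct = 300 − 28 = 272

272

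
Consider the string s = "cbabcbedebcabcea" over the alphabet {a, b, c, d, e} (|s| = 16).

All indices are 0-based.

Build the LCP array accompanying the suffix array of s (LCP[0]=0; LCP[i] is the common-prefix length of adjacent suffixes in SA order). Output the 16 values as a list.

[0, 1, 3, 0, 1, 2, 2, 1, 0, 1, 2, 1, 0, 0, 1, 1]

rank | idx | suffix
   0 |  15 | a
   1 |   2 | abcbedebcabcea
   2 |  11 | abcea
   3 |   1 | babcbedebcabcea
   4 |   9 | bcabcea
   5 |   3 | bcbedebcabcea
   6 |  12 | bcea
   7 |   5 | bedebcabcea
   8 |  10 | cabcea
   9 |   0 | cbabcbedebcabcea
  10 |   4 | cbedebcabcea
  11 |  13 | cea
  12 |   7 | debcabcea
  13 |  14 | ea
  14 |   8 | ebcabcea
  15 |   6 | edebcabcea

SA = [15, 2, 11, 1, 9, 3, 12, 5, 10, 0, 4, 13, 7, 14, 8, 6]
[i] adj suffixes → lcp
  [1] 15/2 → 1 ('a')
  [2] 2/11 → 3 ('abc')
  [3] 11/1 → 0 ('')
  [4] 1/9 → 1 ('b')
  [5] 9/3 → 2 ('bc')
  [6] 3/12 → 2 ('bc')
  [7] 12/5 → 1 ('b')
  [8] 5/10 → 0 ('')
  [9] 10/0 → 1 ('c')
  [10] 0/4 → 2 ('cb')
  [11] 4/13 → 1 ('c')
  [12] 13/7 → 0 ('')
  [13] 7/14 → 0 ('')
  [14] 14/8 → 1 ('e')
  [15] 8/6 → 1 ('e')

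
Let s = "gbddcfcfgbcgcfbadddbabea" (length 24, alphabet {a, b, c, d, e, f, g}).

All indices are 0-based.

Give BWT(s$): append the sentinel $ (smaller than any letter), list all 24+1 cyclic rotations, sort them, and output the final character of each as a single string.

aebbdfggagdfbdddbabcccf$c

rank  rotation                   last
    0  $gbddcfcfgbcgcfbadddbabea  a
    1  a$gbddcfcfgbcgcfbadddbabe  e
    2  abea$gbddcfcfgbcgcfbadddb  b
    3  adddbabea$gbddcfcfgbcgcfb  b
    4  babea$gbddcfcfgbcgcfbaddd  d
    5  badddbabea$gbddcfcfgbcgcf  f
    6  bcgcfbadddbabea$gbddcfcfg  g
    7  bddcfcfgbcgcfbadddbabea$g  g
    8  bea$gbddcfcfgbcgcfbadddba  a
    9  cfbadddbabea$gbddcfcfgbcg  g
   10  cfcfgbcgcfbadddbabea$gbdd  d
   11  cfgbcgcfbadddbabea$gbddcf  f
   12  cgcfbadddbabea$gbddcfcfgb  b
   13  dbabea$gbddcfcfgbcgcfbadd  d
   14  dcfcfgbcgcfbadddbabea$gbd  d
   15  ddbabea$gbddcfcfgbcgcfbad  d
   16  ddcfcfgbcgcfbadddbabea$gb  b
   17  dddbabea$gbddcfcfgbcgcfba  a
   18  ea$gbddcfcfgbcgcfbadddbab  b
   19  fbadddbabea$gbddcfcfgbcgc  c
   20  fcfgbcgcfbadddbabea$gbddc  c
   21  fgbcgcfbadddbabea$gbddcfc  c
   22  gbcgcfbadddbabea$gbddcfcf  f
   23  gbddcfcfgbcgcfbadddbabea$  $
   24  gcfbadddbabea$gbddcfcfgbc  c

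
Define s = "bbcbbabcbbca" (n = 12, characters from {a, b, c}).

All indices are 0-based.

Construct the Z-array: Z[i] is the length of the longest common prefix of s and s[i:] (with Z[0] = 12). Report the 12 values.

Z[0]=12
i=1: outside box; Z[1]=1 grow→box=[1,2)
i=2: outside box; Z[2]=0
i=3: outside box; Z[3]=2 grow→box=[3,5)
i=4: min(r-i=1, Z[1]=1)=1; Z[4]=1
i=5: outside box; Z[5]=0
i=6: outside box; Z[6]=1 grow→box=[6,7)
i=7: outside box; Z[7]=0
i=8: outside box; Z[8]=3 grow→box=[8,11)
i=9: min(r-i=2, Z[1]=1)=1; Z[9]=1
i=10: min(r-i=1, Z[2]=0)=0; Z[10]=0
i=11: outside box; Z[11]=0

[12, 1, 0, 2, 1, 0, 1, 0, 3, 1, 0, 0]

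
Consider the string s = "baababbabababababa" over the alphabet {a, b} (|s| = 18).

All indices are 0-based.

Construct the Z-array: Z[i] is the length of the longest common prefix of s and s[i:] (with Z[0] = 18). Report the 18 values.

Z[0]=18
i=1: i≥r, start 0; Z[1]=0
i=2: i≥r, start 0; Z[2]=0
i=3: i≥r, start 0; Z[3]=2 extend→box=[3,5)
i=4: min(r-i=1, Z[1]=0)=0; Z[4]=0
i=5: i≥r, start 0; Z[5]=1 extend→box=[5,6)
i=6: i≥r, start 0; Z[6]=2 extend→box=[6,8)
i=7: min(r-i=1, Z[1]=0)=0; Z[7]=0
i=8: i≥r, start 0; Z[8]=2 extend→box=[8,10)
i=9: min(r-i=1, Z[1]=0)=0; Z[9]=0
i=10: i≥r, start 0; Z[10]=2 extend→box=[10,12)
i=11: min(r-i=1, Z[1]=0)=0; Z[11]=0
i=12: i≥r, start 0; Z[12]=2 extend→box=[12,14)
i=13: min(r-i=1, Z[1]=0)=0; Z[13]=0
i=14: i≥r, start 0; Z[14]=2 extend→box=[14,16)
i=15: min(r-i=1, Z[1]=0)=0; Z[15]=0
i=16: i≥r, start 0; Z[16]=2 extend→box=[16,18)
i=17: min(r-i=1, Z[1]=0)=0; Z[17]=0

[18, 0, 0, 2, 0, 1, 2, 0, 2, 0, 2, 0, 2, 0, 2, 0, 2, 0]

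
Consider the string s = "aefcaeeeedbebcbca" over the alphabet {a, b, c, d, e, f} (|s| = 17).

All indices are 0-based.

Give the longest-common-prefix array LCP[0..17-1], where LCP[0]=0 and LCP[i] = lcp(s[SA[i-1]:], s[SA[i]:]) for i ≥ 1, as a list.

[0, 1, 2, 0, 2, 1, 0, 2, 1, 0, 0, 1, 1, 2, 3, 1, 0]

rank→(start, suffix):
  0 → (16, 'a')
  1 → (4, 'aeeeedbebcbca')
  2 → (0, 'aefcaeeeedbebcbca')
  3 → (14, 'bca')
  4 → (12, 'bcbca')
  5 → (10, 'bebcbca')
  6 → (15, 'ca')
  7 → (3, 'caeeeedbebcbca')
  8 → (13, 'cbca')
  9 → (9, 'dbebcbca')
  10 → (11, 'ebcbca')
  11 → (8, 'edbebcbca')
  12 → (7, 'eedbebcbca')
  13 → (6, 'eeedbebcbca')
  14 → (5, 'eeeedbebcbca')
  15 → (1, 'efcaeeeedbebcbca')
  16 → (2, 'fcaeeeedbebcbca')

SA = [16, 4, 0, 14, 12, 10, 15, 3, 13, 9, 11, 8, 7, 6, 5, 1, 2]
i: (SA[i-1],SA[i]) lcp shared
  1: (16,4) 1 'a'
  2: (4,0) 2 'ae'
  3: (0,14) 0 ''
  4: (14,12) 2 'bc'
  5: (12,10) 1 'b'
  6: (10,15) 0 ''
  7: (15,3) 2 'ca'
  8: (3,13) 1 'c'
  9: (13,9) 0 ''
  10: (9,11) 0 ''
  11: (11,8) 1 'e'
  12: (8,7) 1 'e'
  13: (7,6) 2 'ee'
  14: (6,5) 3 'eee'
  15: (5,1) 1 'e'
  16: (1,2) 0 ''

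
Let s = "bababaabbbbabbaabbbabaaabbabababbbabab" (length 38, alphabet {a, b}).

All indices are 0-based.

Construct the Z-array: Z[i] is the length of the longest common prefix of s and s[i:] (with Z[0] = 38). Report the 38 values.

[38, 0, 4, 0, 2, 0, 0, 1, 1, 1, 3, 0, 1, 2, 0, 0, 1, 1, 4, 0, 2, 0, 0, 0, 1, 6, 0, 5, 0, 3, 0, 1, 1, 5, 0, 3, 0, 1]

Z[0]=38
i=1: outside box; Z[1]=0
i=2: outside box; Z[2]=4 extend→box=[2,6)
i=3: min(r-i=3, Z[1]=0)=0; Z[3]=0
i=4: min(r-i=2, Z[2]=4)=2; Z[4]=2
i=5: min(r-i=1, Z[3]=0)=0; Z[5]=0
i=6: outside box; Z[6]=0
i=7: outside box; Z[7]=1 extend→box=[7,8)
i=8: outside box; Z[8]=1 extend→box=[8,9)
i=9: outside box; Z[9]=1 extend→box=[9,10)
i=10: outside box; Z[10]=3 extend→box=[10,13)
i=11: min(r-i=2, Z[1]=0)=0; Z[11]=0
i=12: min(r-i=1, Z[2]=4)=1; Z[12]=1
i=13: outside box; Z[13]=2 extend→box=[13,15)
i=14: min(r-i=1, Z[1]=0)=0; Z[14]=0
i=15: outside box; Z[15]=0
i=16: outside box; Z[16]=1 extend→box=[16,17)
i=17: outside box; Z[17]=1 extend→box=[17,18)
i=18: outside box; Z[18]=4 extend→box=[18,22)
i=19: min(r-i=3, Z[1]=0)=0; Z[19]=0
i=20: min(r-i=2, Z[2]=4)=2; Z[20]=2
i=21: min(r-i=1, Z[3]=0)=0; Z[21]=0
i=22: outside box; Z[22]=0
i=23: outside box; Z[23]=0
i=24: outside box; Z[24]=1 extend→box=[24,25)
i=25: outside box; Z[25]=6 extend→box=[25,31)
i=26: min(r-i=5, Z[1]=0)=0; Z[26]=0
i=27: min(r-i=4, Z[2]=4)=4; Z[27]=5 extend→box=[27,32)
i=28: min(r-i=4, Z[1]=0)=0; Z[28]=0
i=29: min(r-i=3, Z[2]=4)=3; Z[29]=3
i=30: min(r-i=2, Z[3]=0)=0; Z[30]=0
i=31: min(r-i=1, Z[4]=2)=1; Z[31]=1
i=32: outside box; Z[32]=1 extend→box=[32,33)
i=33: outside box; Z[33]=5 extend→box=[33,38)
i=34: min(r-i=4, Z[1]=0)=0; Z[34]=0
i=35: min(r-i=3, Z[2]=4)=3; Z[35]=3
i=36: min(r-i=2, Z[3]=0)=0; Z[36]=0
i=37: min(r-i=1, Z[4]=2)=1; Z[37]=1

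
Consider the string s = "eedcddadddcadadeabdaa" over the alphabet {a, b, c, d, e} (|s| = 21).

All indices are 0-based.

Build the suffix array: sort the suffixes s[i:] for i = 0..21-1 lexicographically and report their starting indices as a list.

sorted suffixes:
  #0 SA[0]=20  'a'
  #1 SA[1]=19  'aa'
  #2 SA[2]=16  'abdaa'
  #3 SA[3]=11  'adadeabdaa'
  #4 SA[4]=6  'adddcadadeabdaa'
  #5 SA[5]=13  'adeabdaa'
  #6 SA[6]=17  'bdaa'
  #7 SA[7]=10  'cadadeabdaa'
  #8 SA[8]=3  'cddadddcadadeabdaa'
  #9 SA[9]=18  'daa'
  #10 SA[10]=5  'dadddcadadeabdaa'
  #11 SA[11]=12  'dadeabdaa'
  #12 SA[12]=9  'dcadadeabdaa'
  #13 SA[13]=2  'dcddadddcadadeabdaa'
  #14 SA[14]=4  'ddadddcadadeabdaa'
  #15 SA[15]=8  'ddcadadeabdaa'
  #16 SA[16]=7  'dddcadadeabdaa'
  #17 SA[17]=14  'deabdaa'
  #18 SA[18]=15  'eabdaa'
  #19 SA[19]=1  'edcddadddcadadeabdaa'
  #20 SA[20]=0  'eedcddadddcadadeabdaa'

[20, 19, 16, 11, 6, 13, 17, 10, 3, 18, 5, 12, 9, 2, 4, 8, 7, 14, 15, 1, 0]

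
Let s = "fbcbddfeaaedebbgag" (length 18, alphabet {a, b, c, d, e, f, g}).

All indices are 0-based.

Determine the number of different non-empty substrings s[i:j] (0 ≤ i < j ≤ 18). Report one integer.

rank→(start, suffix):
  0 → (8, 'aaedebbgag')
  1 → (9, 'aedebbgag')
  2 → (16, 'ag')
  3 → (13, 'bbgag')
  4 → (1, 'bcbddfeaaedebbgag')
  5 → (3, 'bddfeaaedebbgag')
  6 → (14, 'bgag')
  7 → (2, 'cbddfeaaedebbgag')
  8 → (4, 'ddfeaaedebbgag')
  9 → (11, 'debbgag')
  10 → (5, 'dfeaaedebbgag')
  11 → (7, 'eaaedebbgag')
  12 → (12, 'ebbgag')
  13 → (10, 'edebbgag')
  14 → (0, 'fbcbddfeaaedebbgag')
  15 → (6, 'feaaedebbgag')
  16 → (17, 'g')
  17 → (15, 'gag')

SA = [8, 9, 16, 13, 1, 3, 14, 2, 4, 11, 5, 7, 12, 10, 0, 6, 17, 15]
i: (SA[i-1],SA[i]) lcp shared
  1: (8,9) 1 'a'
  2: (9,16) 1 'a'
  3: (16,13) 0 ''
  4: (13,1) 1 'b'
  5: (1,3) 1 'b'
  6: (3,14) 1 'b'
  7: (14,2) 0 ''
  8: (2,4) 0 ''
  9: (4,11) 1 'd'
  10: (11,5) 1 'd'
  11: (5,7) 0 ''
  12: (7,12) 1 'e'
  13: (12,10) 1 'e'
  14: (10,0) 0 ''
  15: (0,6) 1 'f'
  16: (6,17) 0 ''
  17: (17,15) 1 'g'

n(n+1)/2 = 18·19/2 = 171
Σ LCP = 0 + 1 + 1 + 0 + 1 + 1 + 1 + 0 + 0 + 1 + 1 + 0 + 1 + 1 + 0 + 1 + 0 + 1 = 11
distinct = 171 − 11 = 160

160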